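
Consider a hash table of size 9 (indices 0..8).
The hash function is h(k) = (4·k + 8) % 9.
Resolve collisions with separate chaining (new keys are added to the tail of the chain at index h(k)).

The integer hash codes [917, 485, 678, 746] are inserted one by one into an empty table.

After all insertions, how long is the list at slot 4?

3

917 -> bucket 4
485 -> bucket 4 (collision)
678 -> bucket 2
746 -> bucket 4 (collision)
Final buckets:
0: —
1: —
2: 678
3: —
4: 917 -> 485 -> 746
5: —
6: —
7: —
8: —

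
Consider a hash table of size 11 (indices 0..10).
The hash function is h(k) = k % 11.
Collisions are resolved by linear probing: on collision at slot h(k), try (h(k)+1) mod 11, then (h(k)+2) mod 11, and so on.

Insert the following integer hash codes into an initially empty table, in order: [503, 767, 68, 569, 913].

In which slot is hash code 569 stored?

10

Insert 503: h=8, slot 8 empty -> index 8.
Insert 767: h=8, slot 8 occupied -> index 9.
Insert 68: h=2, slot 2 empty -> index 2.
Insert 569: h=8, slots 8,9 occupied -> index 10.
Insert 913: h=0, slot 0 empty -> index 0.
Table: [913, —, 68, —, —, —, —, —, 503, 767, 569]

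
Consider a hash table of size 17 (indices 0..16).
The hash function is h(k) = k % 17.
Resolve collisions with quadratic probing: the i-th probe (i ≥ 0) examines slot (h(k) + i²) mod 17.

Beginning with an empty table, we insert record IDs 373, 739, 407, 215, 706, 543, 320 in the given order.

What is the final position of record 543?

373 hashes to 16; slot 16 is free -> place at 16.
739 hashes to 8; slot 8 is free -> place at 8.
407 hashes to 16; 16 taken -> place at 0.
215 hashes to 11; slot 11 is free -> place at 11.
706 hashes to 9; slot 9 is free -> place at 9.
543 hashes to 16; 16,0 taken -> place at 3.
320 hashes to 14; slot 14 is free -> place at 14.
Table: [407, —, —, 543, —, —, —, —, 739, 706, —, 215, —, —, 320, —, 373]

3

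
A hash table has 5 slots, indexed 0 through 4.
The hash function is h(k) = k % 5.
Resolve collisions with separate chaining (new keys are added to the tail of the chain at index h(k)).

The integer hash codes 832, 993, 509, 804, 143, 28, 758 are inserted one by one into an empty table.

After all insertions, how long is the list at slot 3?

832 -> bucket 2
993 -> bucket 3
509 -> bucket 4
804 -> bucket 4 (collision)
143 -> bucket 3 (collision)
28 -> bucket 3 (collision)
758 -> bucket 3 (collision)
Final buckets:
0: .
1: .
2: 832
3: 993 -> 143 -> 28 -> 758
4: 509 -> 804

4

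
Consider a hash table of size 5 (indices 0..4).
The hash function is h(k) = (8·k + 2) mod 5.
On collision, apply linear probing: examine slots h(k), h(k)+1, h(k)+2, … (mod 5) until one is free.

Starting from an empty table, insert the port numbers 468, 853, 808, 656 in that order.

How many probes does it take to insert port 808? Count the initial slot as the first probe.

3

468 hashes to 1; slot 1 is free => place at 1.
853 hashes to 1; 1 taken => place at 2.
808 hashes to 1; 1,2 taken => place at 3.
656 hashes to 0; slot 0 is free => place at 0.
Table: [656, 468, 853, 808, ∅]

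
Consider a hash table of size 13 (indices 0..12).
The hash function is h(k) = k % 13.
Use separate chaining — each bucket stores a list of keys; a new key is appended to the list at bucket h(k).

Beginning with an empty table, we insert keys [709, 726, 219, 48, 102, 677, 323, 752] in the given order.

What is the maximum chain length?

5

709 → bucket 7
726 → bucket 11
219 → bucket 11 (collision)
48 → bucket 9
102 → bucket 11 (collision)
677 → bucket 1
323 → bucket 11 (collision)
752 → bucket 11 (collision)
Final buckets:
0: ∅
1: 677
2: ∅
3: ∅
4: ∅
5: ∅
6: ∅
7: 709
8: ∅
9: 48
10: ∅
11: 726 -> 219 -> 102 -> 323 -> 752
12: ∅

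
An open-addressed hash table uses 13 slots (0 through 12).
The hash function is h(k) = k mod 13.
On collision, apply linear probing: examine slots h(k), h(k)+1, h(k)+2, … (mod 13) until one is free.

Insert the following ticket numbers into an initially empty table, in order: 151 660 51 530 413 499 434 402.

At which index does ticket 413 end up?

Insert 151: h=8, slot 8 empty → index 8.
Insert 660: h=10, slot 10 empty → index 10.
Insert 51: h=12, slot 12 empty → index 12.
Insert 530: h=10, slot 10 occupied → index 11.
Insert 413: h=10, slots 10,11,12 occupied → index 0.
Insert 499: h=5, slot 5 empty → index 5.
Insert 434: h=5, slot 5 occupied → index 6.
Insert 402: h=12, slots 12,0 occupied → index 1.
Table: [413, 402, _, _, _, 499, 434, _, 151, _, 660, 530, 51]

0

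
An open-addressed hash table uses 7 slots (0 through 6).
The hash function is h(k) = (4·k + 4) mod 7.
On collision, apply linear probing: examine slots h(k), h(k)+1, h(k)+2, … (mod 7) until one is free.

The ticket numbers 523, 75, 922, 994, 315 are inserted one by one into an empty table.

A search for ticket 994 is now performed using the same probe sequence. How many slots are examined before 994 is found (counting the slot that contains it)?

523 hashes to 3; slot 3 is free => place at 3.
75 hashes to 3; 3 taken => place at 4.
922 hashes to 3; 3,4 taken => place at 5.
994 hashes to 4; 4,5 taken => place at 6.
315 hashes to 4; 4,5,6 taken => place at 0.
Table: [315, —, —, 523, 75, 922, 994]
Lookup 994: h=4, probe 4,5,6 → found at 6.

3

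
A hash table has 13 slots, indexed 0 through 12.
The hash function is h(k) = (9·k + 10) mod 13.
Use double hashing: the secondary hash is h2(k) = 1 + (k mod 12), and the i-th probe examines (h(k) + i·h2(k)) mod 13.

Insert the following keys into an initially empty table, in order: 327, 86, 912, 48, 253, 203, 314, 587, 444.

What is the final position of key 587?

11

Insert 327: h=2, slot 2 empty => index 2.
Insert 86: h=4, slot 4 empty => index 4.
Insert 912: h=2, h2=1, slot 2 occupied => index 3.
Insert 48: h=0, slot 0 empty => index 0.
Insert 253: h=12, slot 12 empty => index 12.
Insert 203: h=4, h2=12, slots 4,3,2 occupied => index 1.
Insert 314: h=2, h2=3, slot 2 occupied => index 5.
Insert 587: h=2, h2=12, slots 2,1,0,12 occupied => index 11.
Insert 444: h=2, h2=1, slots 2,3,4,5 occupied => index 6.
Table: [48, 203, 327, 912, 86, 314, 444, -, -, -, -, 587, 253]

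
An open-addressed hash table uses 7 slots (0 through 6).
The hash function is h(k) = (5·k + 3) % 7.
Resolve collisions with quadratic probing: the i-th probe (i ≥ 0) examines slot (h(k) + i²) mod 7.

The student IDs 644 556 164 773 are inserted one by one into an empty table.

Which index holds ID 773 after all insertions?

644 hashes to 3; slot 3 is free => place at 3.
556 hashes to 4; slot 4 is free => place at 4.
164 hashes to 4; 4 taken => place at 5.
773 hashes to 4; 4,5 taken => place at 1.
Table: [—, 773, —, 644, 556, 164, —]

1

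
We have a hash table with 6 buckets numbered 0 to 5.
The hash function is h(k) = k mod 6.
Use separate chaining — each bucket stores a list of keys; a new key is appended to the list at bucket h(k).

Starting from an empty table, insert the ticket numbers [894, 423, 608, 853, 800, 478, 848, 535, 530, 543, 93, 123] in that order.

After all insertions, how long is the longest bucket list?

Insert 894: h=0, bucket 0 empty → new chain.
Insert 423: h=3, bucket 3 empty → new chain.
Insert 608: h=2, bucket 2 empty → new chain.
Insert 853: h=1, bucket 1 empty → new chain.
Insert 800: h=2, bucket 2 nonempty → append to chain.
Insert 478: h=4, bucket 4 empty → new chain.
Insert 848: h=2, bucket 2 nonempty → append to chain.
Insert 535: h=1, bucket 1 nonempty → append to chain.
Insert 530: h=2, bucket 2 nonempty → append to chain.
Insert 543: h=3, bucket 3 nonempty → append to chain.
Insert 93: h=3, bucket 3 nonempty → append to chain.
Insert 123: h=3, bucket 3 nonempty → append to chain.
Final buckets:
0: 894
1: 853 -> 535
2: 608 -> 800 -> 848 -> 530
3: 423 -> 543 -> 93 -> 123
4: 478
5: _

4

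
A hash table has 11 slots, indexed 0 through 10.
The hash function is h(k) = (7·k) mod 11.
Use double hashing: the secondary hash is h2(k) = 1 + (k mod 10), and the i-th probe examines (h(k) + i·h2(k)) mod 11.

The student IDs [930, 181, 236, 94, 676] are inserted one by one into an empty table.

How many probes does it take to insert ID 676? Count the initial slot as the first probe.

930 hashes to 9; slot 9 is free → place at 9.
181 hashes to 2; slot 2 is free → place at 2.
236 hashes to 2, h2=7; 2,9 taken → place at 5.
94 hashes to 9, h2=5; 9 taken → place at 3.
676 hashes to 2, h2=7; 2,9,5 taken → place at 1.
Table: [—, 676, 181, 94, —, 236, —, —, —, 930, —]

4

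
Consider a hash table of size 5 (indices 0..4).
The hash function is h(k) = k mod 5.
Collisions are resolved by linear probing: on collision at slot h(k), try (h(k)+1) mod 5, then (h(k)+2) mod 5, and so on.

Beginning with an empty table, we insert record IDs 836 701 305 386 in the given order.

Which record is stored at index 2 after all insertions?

701

836: h=1 → slot 1
701: h=1, probe 1,2 → slot 2
305: h=0 → slot 0
386: h=1, probe 1,2,3 → slot 3
Table: [305, 836, 701, 386, —]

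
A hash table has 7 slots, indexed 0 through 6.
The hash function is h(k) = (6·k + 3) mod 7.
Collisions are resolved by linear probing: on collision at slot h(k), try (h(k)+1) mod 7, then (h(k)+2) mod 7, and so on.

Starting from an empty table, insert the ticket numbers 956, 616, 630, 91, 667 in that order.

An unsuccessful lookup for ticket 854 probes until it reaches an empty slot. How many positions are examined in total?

Insert 956: h=6, slot 6 empty → index 6.
Insert 616: h=3, slot 3 empty → index 3.
Insert 630: h=3, slot 3 occupied → index 4.
Insert 91: h=3, slots 3,4 occupied → index 5.
Insert 667: h=1, slot 1 empty → index 1.
Table: [—, 667, —, 616, 630, 91, 956]
Lookup 854: h=3, probe 3,4,5,6,0 → slot 0 empty, not found.

5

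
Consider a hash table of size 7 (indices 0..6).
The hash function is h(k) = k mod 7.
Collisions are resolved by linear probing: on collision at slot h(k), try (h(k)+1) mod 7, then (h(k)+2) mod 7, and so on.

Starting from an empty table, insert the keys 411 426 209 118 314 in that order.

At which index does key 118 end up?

1

411 hashes to 5; slot 5 is free → place at 5.
426 hashes to 6; slot 6 is free → place at 6.
209 hashes to 6; 6 taken → place at 0.
118 hashes to 6; 6,0 taken → place at 1.
314 hashes to 6; 6,0,1 taken → place at 2.
Table: [209, 118, 314, _, _, 411, 426]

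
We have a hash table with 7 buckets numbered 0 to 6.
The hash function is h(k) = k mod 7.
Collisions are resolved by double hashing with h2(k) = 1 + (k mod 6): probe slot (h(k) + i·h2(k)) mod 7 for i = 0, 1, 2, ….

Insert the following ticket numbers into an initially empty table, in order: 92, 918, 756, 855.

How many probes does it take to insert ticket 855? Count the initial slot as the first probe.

2

92: h=1 → slot 1
918: h=1, h2=1, probe 1,2 → slot 2
756: h=0 → slot 0
855: h=1, h2=4, probe 1,5 → slot 5
Table: [756, 92, 918, —, —, 855, —]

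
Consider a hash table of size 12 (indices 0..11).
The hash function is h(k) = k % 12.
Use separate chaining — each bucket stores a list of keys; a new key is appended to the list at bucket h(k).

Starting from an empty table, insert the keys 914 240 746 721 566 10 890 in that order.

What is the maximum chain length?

4

914 → bucket 2
240 → bucket 0
746 → bucket 2 (collision)
721 → bucket 1
566 → bucket 2 (collision)
10 → bucket 10
890 → bucket 2 (collision)
Final buckets:
0: 240
1: 721
2: 914 -> 746 -> 566 -> 890
3: ∅
4: ∅
5: ∅
6: ∅
7: ∅
8: ∅
9: ∅
10: 10
11: ∅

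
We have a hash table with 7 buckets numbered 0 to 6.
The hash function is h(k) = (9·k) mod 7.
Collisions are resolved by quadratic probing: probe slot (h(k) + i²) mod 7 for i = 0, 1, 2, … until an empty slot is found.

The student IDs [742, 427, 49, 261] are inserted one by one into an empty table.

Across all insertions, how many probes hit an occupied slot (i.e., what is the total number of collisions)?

4

742: h=0 => slot 0
427: h=0, probe 0,1 => slot 1
49: h=0, probe 0,1,4 => slot 4
261: h=4, probe 4,5 => slot 5
Table: [742, 427, ∅, ∅, 49, 261, ∅]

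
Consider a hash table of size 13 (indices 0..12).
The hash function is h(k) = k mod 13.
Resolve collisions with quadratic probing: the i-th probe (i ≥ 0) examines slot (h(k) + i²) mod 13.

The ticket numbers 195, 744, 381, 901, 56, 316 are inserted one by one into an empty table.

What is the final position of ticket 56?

8

195: h=0 -> slot 0
744: h=3 -> slot 3
381: h=4 -> slot 4
901: h=4, probe 4,5 -> slot 5
56: h=4, probe 4,5,8 -> slot 8
316: h=4, probe 4,5,8,0,7 -> slot 7
Table: [195, _, _, 744, 381, 901, _, 316, 56, _, _, _, _]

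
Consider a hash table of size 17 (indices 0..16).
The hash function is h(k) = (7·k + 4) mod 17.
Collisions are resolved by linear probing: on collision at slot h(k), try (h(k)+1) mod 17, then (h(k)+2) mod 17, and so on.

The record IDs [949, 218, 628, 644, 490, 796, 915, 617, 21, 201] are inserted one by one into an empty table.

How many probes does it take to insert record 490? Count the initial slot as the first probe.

949 hashes to 0; slot 0 is free => place at 0.
218 hashes to 0; 0 taken => place at 1.
628 hashes to 14; slot 14 is free => place at 14.
644 hashes to 7; slot 7 is free => place at 7.
490 hashes to 0; 0,1 taken => place at 2.
796 hashes to 0; 0,1,2 taken => place at 3.
915 hashes to 0; 0,1,2,3 taken => place at 4.
617 hashes to 5; slot 5 is free => place at 5.
21 hashes to 15; slot 15 is free => place at 15.
201 hashes to 0; 0,1,2,3,4,5 taken => place at 6.
Table: [949, 218, 490, 796, 915, 617, 201, 644, ., ., ., ., ., ., 628, 21, .]

3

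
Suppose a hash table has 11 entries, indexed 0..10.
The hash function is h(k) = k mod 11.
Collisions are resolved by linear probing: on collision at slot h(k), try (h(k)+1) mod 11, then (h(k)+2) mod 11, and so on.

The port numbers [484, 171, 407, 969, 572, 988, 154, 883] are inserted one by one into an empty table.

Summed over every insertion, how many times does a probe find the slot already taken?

11

484 hashes to 0; slot 0 is free → place at 0.
171 hashes to 6; slot 6 is free → place at 6.
407 hashes to 0; 0 taken → place at 1.
969 hashes to 1; 1 taken → place at 2.
572 hashes to 0; 0,1,2 taken → place at 3.
988 hashes to 9; slot 9 is free → place at 9.
154 hashes to 0; 0,1,2,3 taken → place at 4.
883 hashes to 3; 3,4 taken → place at 5.
Table: [484, 407, 969, 572, 154, 883, 171, —, —, 988, —]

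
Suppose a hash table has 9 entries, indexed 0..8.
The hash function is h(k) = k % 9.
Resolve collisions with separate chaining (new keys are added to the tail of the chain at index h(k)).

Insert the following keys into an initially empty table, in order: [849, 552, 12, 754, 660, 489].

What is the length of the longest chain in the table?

5

Insert 849: h=3, bucket 3 empty -> new chain.
Insert 552: h=3, bucket 3 nonempty -> append to chain.
Insert 12: h=3, bucket 3 nonempty -> append to chain.
Insert 754: h=7, bucket 7 empty -> new chain.
Insert 660: h=3, bucket 3 nonempty -> append to chain.
Insert 489: h=3, bucket 3 nonempty -> append to chain.
Final buckets:
0: .
1: .
2: .
3: 849 -> 552 -> 12 -> 660 -> 489
4: .
5: .
6: .
7: 754
8: .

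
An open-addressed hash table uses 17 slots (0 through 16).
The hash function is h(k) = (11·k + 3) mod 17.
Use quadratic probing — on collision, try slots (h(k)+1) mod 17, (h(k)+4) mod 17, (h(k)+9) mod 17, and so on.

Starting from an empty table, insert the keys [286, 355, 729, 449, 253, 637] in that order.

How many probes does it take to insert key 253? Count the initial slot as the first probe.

3

286 hashes to 4; slot 4 is free → place at 4.
355 hashes to 15; slot 15 is free → place at 15.
729 hashes to 15; 15 taken → place at 16.
449 hashes to 12; slot 12 is free → place at 12.
253 hashes to 15; 15,16 taken → place at 2.
637 hashes to 6; slot 6 is free → place at 6.
Table: [-, -, 253, -, 286, -, 637, -, -, -, -, -, 449, -, -, 355, 729]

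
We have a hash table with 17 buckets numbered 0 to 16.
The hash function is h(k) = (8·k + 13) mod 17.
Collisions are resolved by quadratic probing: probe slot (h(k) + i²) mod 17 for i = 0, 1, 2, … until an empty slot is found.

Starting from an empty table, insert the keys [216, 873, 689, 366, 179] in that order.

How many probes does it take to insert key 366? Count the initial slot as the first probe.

2

216: h=7 => slot 7
873: h=10 => slot 10
689: h=0 => slot 0
366: h=0, probe 0,1 => slot 1
179: h=0, probe 0,1,4 => slot 4
Table: [689, 366, ., ., 179, ., ., 216, ., ., 873, ., ., ., ., ., .]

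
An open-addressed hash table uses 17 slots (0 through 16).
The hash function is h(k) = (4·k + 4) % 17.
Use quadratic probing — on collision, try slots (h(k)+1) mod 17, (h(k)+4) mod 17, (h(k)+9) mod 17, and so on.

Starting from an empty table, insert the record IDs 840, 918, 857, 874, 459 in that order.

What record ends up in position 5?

840 hashes to 15; slot 15 is free -> place at 15.
918 hashes to 4; slot 4 is free -> place at 4.
857 hashes to 15; 15 taken -> place at 16.
874 hashes to 15; 15,16 taken -> place at 2.
459 hashes to 4; 4 taken -> place at 5.
Table: [., ., 874, ., 918, 459, ., ., ., ., ., ., ., ., ., 840, 857]

459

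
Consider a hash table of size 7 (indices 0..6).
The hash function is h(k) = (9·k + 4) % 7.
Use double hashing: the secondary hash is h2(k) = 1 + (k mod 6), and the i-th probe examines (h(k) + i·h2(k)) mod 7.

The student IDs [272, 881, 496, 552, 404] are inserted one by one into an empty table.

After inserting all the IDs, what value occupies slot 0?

496

272: h=2 → slot 2
881: h=2, h2=6, probe 2,1 → slot 1
496: h=2, h2=5, probe 2,0 → slot 0
552: h=2, h2=1, probe 2,3 → slot 3
404: h=0, h2=3, probe 0,3,6 → slot 6
Table: [496, 881, 272, 552, ∅, ∅, 404]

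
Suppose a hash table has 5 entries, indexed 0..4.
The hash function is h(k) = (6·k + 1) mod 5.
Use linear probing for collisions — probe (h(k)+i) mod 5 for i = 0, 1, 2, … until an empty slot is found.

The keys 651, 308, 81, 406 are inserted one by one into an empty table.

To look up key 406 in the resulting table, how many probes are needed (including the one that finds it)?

4

651: h=2 -> slot 2
308: h=4 -> slot 4
81: h=2, probe 2,3 -> slot 3
406: h=2, probe 2,3,4,0 -> slot 0
Table: [406, _, 651, 81, 308]
Lookup 406: h=2, probe 2,3,4,0 → found at 0.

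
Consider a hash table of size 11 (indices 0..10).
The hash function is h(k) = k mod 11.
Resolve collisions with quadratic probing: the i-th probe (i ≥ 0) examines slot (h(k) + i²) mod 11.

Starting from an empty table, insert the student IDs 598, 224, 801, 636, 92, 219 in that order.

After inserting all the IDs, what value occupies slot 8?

598: h=4 -> slot 4
224: h=4, probe 4,5 -> slot 5
801: h=9 -> slot 9
636: h=9, probe 9,10 -> slot 10
92: h=4, probe 4,5,8 -> slot 8
219: h=10, probe 10,0 -> slot 0
Table: [219, ., ., ., 598, 224, ., ., 92, 801, 636]

92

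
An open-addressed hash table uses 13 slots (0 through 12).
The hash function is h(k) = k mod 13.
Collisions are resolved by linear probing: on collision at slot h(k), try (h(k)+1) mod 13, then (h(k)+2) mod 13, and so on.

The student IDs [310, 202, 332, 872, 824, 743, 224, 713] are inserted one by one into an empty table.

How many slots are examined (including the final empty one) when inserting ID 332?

310 hashes to 11; slot 11 is free -> place at 11.
202 hashes to 7; slot 7 is free -> place at 7.
332 hashes to 7; 7 taken -> place at 8.
872 hashes to 1; slot 1 is free -> place at 1.
824 hashes to 5; slot 5 is free -> place at 5.
743 hashes to 2; slot 2 is free -> place at 2.
224 hashes to 3; slot 3 is free -> place at 3.
713 hashes to 11; 11 taken -> place at 12.
Table: [_, 872, 743, 224, _, 824, _, 202, 332, _, _, 310, 713]

2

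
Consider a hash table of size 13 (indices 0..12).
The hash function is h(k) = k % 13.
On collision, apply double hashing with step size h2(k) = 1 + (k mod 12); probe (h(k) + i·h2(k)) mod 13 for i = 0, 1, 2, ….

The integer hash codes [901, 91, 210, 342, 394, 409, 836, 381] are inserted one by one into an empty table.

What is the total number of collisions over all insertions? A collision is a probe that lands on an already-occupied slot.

9

901 hashes to 4; slot 4 is free => place at 4.
91 hashes to 0; slot 0 is free => place at 0.
210 hashes to 2; slot 2 is free => place at 2.
342 hashes to 4, h2=7; 4 taken => place at 11.
394 hashes to 4, h2=11; 4,2,0,11 taken => place at 9.
409 hashes to 6; slot 6 is free => place at 6.
836 hashes to 4, h2=9; 4,0,9 taken => place at 5.
381 hashes to 4, h2=10; 4 taken => place at 1.
Table: [91, 381, 210, ∅, 901, 836, 409, ∅, ∅, 394, ∅, 342, ∅]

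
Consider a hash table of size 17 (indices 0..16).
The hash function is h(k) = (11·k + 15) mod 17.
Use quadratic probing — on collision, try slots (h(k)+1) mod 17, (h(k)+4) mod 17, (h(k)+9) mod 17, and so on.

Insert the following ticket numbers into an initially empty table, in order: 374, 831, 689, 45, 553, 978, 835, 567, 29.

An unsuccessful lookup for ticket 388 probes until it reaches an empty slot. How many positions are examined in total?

4

Insert 374: h=15, slot 15 empty -> index 15.
Insert 831: h=10, slot 10 empty -> index 10.
Insert 689: h=12, slot 12 empty -> index 12.
Insert 45: h=0, slot 0 empty -> index 0.
Insert 553: h=12, slot 12 occupied -> index 13.
Insert 978: h=12, slots 12,13 occupied -> index 16.
Insert 835: h=3, slot 3 empty -> index 3.
Insert 567: h=13, slot 13 occupied -> index 14.
Insert 29: h=11, slot 11 empty -> index 11.
Table: [45, _, _, 835, _, _, _, _, _, _, 831, 29, 689, 553, 567, 374, 978]
Lookup 388: h=16, probe 16,0,3,8 → slot 8 empty, not found.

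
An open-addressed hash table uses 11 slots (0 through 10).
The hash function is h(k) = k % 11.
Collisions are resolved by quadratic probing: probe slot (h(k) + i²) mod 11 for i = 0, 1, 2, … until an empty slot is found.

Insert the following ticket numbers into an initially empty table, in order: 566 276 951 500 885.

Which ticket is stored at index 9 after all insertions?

566 hashes to 5; slot 5 is free -> place at 5.
276 hashes to 1; slot 1 is free -> place at 1.
951 hashes to 5; 5 taken -> place at 6.
500 hashes to 5; 5,6 taken -> place at 9.
885 hashes to 5; 5,6,9 taken -> place at 3.
Table: [., 276, ., 885, ., 566, 951, ., ., 500, .]

500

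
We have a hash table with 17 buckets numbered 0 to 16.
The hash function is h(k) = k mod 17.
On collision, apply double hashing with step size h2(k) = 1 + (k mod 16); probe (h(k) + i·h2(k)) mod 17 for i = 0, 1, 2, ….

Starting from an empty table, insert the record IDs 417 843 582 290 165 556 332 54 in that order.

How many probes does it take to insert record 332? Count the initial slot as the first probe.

2

417 hashes to 9; slot 9 is free → place at 9.
843 hashes to 10; slot 10 is free → place at 10.
582 hashes to 4; slot 4 is free → place at 4.
290 hashes to 1; slot 1 is free → place at 1.
165 hashes to 12; slot 12 is free → place at 12.
556 hashes to 12, h2=13; 12 taken → place at 8.
332 hashes to 9, h2=13; 9 taken → place at 5.
54 hashes to 3; slot 3 is free → place at 3.
Table: [_, 290, _, 54, 582, 332, _, _, 556, 417, 843, _, 165, _, _, _, _]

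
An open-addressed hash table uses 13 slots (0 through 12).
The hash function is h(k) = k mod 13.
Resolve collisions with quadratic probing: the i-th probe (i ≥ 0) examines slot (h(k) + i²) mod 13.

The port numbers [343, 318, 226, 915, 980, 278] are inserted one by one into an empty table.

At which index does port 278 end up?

343 hashes to 5; slot 5 is free → place at 5.
318 hashes to 6; slot 6 is free → place at 6.
226 hashes to 5; 5,6 taken → place at 9.
915 hashes to 5; 5,6,9 taken → place at 1.
980 hashes to 5; 5,6,9,1 taken → place at 8.
278 hashes to 5; 5,6,9,1,8 taken → place at 4.
Table: [∅, 915, ∅, ∅, 278, 343, 318, ∅, 980, 226, ∅, ∅, ∅]

4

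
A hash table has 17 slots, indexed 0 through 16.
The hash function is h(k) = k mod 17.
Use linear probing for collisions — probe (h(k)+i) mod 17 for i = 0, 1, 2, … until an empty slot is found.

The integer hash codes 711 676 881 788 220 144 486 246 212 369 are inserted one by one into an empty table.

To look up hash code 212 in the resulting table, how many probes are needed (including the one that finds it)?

4

711 hashes to 14; slot 14 is free → place at 14.
676 hashes to 13; slot 13 is free → place at 13.
881 hashes to 14; 14 taken → place at 15.
788 hashes to 6; slot 6 is free → place at 6.
220 hashes to 16; slot 16 is free → place at 16.
144 hashes to 8; slot 8 is free → place at 8.
486 hashes to 10; slot 10 is free → place at 10.
246 hashes to 8; 8 taken → place at 9.
212 hashes to 8; 8,9,10 taken → place at 11.
369 hashes to 12; slot 12 is free → place at 12.
Table: [., ., ., ., ., ., 788, ., 144, 246, 486, 212, 369, 676, 711, 881, 220]
Lookup 212: h=8, probe 8,9,10,11 → found at 11.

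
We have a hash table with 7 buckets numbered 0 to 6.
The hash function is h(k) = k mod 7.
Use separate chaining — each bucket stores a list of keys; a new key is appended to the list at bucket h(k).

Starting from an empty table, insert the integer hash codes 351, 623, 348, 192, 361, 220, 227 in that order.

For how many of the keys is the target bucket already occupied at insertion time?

2

351 → bucket 1
623 → bucket 0
348 → bucket 5
192 → bucket 3
361 → bucket 4
220 → bucket 3 (collision)
227 → bucket 3 (collision)
Final buckets:
0: 623
1: 351
2: —
3: 192 -> 220 -> 227
4: 361
5: 348
6: —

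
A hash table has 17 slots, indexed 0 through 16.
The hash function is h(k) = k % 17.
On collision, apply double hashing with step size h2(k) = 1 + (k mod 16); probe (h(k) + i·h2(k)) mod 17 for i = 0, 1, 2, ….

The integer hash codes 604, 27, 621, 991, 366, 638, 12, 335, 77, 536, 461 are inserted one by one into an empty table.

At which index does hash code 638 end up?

604 hashes to 9; slot 9 is free → place at 9.
27 hashes to 10; slot 10 is free → place at 10.
621 hashes to 9, h2=14; 9 taken → place at 6.
991 hashes to 5; slot 5 is free → place at 5.
366 hashes to 9, h2=15; 9 taken → place at 7.
638 hashes to 9, h2=15; 9,7,5 taken → place at 3.
12 hashes to 12; slot 12 is free → place at 12.
335 hashes to 12, h2=16; 12 taken → place at 11.
77 hashes to 9, h2=14; 9,6,3 taken → place at 0.
536 hashes to 9, h2=9; 9 taken → place at 1.
461 hashes to 2; slot 2 is free → place at 2.
Table: [77, 536, 461, 638, —, 991, 621, 366, —, 604, 27, 335, 12, —, —, —, —]

3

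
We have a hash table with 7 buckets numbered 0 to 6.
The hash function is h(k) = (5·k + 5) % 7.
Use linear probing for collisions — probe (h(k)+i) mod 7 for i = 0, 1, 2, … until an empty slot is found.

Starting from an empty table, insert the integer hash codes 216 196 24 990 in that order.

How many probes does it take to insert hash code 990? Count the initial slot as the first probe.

3

216: h=0 -> slot 0
196: h=5 -> slot 5
24: h=6 -> slot 6
990: h=6, probe 6,0,1 -> slot 1
Table: [216, 990, ∅, ∅, ∅, 196, 24]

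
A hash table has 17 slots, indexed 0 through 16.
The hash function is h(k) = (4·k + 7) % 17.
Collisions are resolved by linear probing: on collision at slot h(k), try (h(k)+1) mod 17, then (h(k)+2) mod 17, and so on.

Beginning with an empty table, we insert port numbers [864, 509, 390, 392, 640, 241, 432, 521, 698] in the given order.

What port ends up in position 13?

Insert 864: h=12, slot 12 empty -> index 12.
Insert 509: h=3, slot 3 empty -> index 3.
Insert 390: h=3, slot 3 occupied -> index 4.
Insert 392: h=11, slot 11 empty -> index 11.
Insert 640: h=0, slot 0 empty -> index 0.
Insert 241: h=2, slot 2 empty -> index 2.
Insert 432: h=1, slot 1 empty -> index 1.
Insert 521: h=0, slots 0,1,2,3,4 occupied -> index 5.
Insert 698: h=11, slots 11,12 occupied -> index 13.
Table: [640, 432, 241, 509, 390, 521, ∅, ∅, ∅, ∅, ∅, 392, 864, 698, ∅, ∅, ∅]

698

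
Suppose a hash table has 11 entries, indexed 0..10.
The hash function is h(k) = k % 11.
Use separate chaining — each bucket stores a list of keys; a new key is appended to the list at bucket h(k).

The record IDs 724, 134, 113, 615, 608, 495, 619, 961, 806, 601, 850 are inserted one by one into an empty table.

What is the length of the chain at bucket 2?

Insert 724: h=9, bucket 9 empty → new chain.
Insert 134: h=2, bucket 2 empty → new chain.
Insert 113: h=3, bucket 3 empty → new chain.
Insert 615: h=10, bucket 10 empty → new chain.
Insert 608: h=3, bucket 3 nonempty → append to chain.
Insert 495: h=0, bucket 0 empty → new chain.
Insert 619: h=3, bucket 3 nonempty → append to chain.
Insert 961: h=4, bucket 4 empty → new chain.
Insert 806: h=3, bucket 3 nonempty → append to chain.
Insert 601: h=7, bucket 7 empty → new chain.
Insert 850: h=3, bucket 3 nonempty → append to chain.
Final buckets:
0: 495
1: .
2: 134
3: 113 -> 608 -> 619 -> 806 -> 850
4: 961
5: .
6: .
7: 601
8: .
9: 724
10: 615

1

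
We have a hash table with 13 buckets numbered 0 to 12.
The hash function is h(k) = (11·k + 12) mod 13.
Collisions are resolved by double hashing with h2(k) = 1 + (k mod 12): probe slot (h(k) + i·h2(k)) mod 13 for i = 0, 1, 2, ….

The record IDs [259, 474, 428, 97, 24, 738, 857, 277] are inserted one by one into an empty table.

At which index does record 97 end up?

Insert 259: h=1, slot 1 empty -> index 1.
Insert 474: h=0, slot 0 empty -> index 0.
Insert 428: h=1, h2=9, slot 1 occupied -> index 10.
Insert 97: h=0, h2=2, slot 0 occupied -> index 2.
Insert 24: h=3, slot 3 empty -> index 3.
Insert 738: h=5, slot 5 empty -> index 5.
Insert 857: h=1, h2=6, slot 1 occupied -> index 7.
Insert 277: h=4, slot 4 empty -> index 4.
Table: [474, 259, 97, 24, 277, 738, ., 857, ., ., 428, ., .]

2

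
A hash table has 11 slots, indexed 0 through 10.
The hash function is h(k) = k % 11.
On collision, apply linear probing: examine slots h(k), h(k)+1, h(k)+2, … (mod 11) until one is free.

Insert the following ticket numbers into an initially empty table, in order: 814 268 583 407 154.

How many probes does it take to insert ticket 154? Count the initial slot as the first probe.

814: h=0 → slot 0
268: h=4 → slot 4
583: h=0, probe 0,1 → slot 1
407: h=0, probe 0,1,2 → slot 2
154: h=0, probe 0,1,2,3 → slot 3
Table: [814, 583, 407, 154, 268, ∅, ∅, ∅, ∅, ∅, ∅]

4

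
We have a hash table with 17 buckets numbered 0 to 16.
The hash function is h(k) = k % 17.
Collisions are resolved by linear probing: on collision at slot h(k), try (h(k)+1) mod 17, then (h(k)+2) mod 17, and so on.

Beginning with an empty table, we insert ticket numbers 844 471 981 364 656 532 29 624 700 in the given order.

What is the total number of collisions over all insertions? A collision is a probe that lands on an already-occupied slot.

Insert 844: h=11, slot 11 empty → index 11.
Insert 471: h=12, slot 12 empty → index 12.
Insert 981: h=12, slot 12 occupied → index 13.
Insert 364: h=7, slot 7 empty → index 7.
Insert 656: h=10, slot 10 empty → index 10.
Insert 532: h=5, slot 5 empty → index 5.
Insert 29: h=12, slots 12,13 occupied → index 14.
Insert 624: h=12, slots 12,13,14 occupied → index 15.
Insert 700: h=3, slot 3 empty → index 3.
Table: [-, -, -, 700, -, 532, -, 364, -, -, 656, 844, 471, 981, 29, 624, -]

6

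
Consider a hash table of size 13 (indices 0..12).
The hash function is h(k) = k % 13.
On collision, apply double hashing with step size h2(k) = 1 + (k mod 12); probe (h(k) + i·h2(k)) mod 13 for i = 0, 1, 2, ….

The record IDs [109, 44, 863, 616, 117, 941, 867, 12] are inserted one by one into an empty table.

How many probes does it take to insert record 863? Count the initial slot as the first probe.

2

Insert 109: h=5, slot 5 empty → index 5.
Insert 44: h=5, h2=9, slot 5 occupied → index 1.
Insert 863: h=5, h2=12, slot 5 occupied → index 4.
Insert 616: h=5, h2=5, slot 5 occupied → index 10.
Insert 117: h=0, slot 0 empty → index 0.
Insert 941: h=5, h2=6, slot 5 occupied → index 11.
Insert 867: h=9, slot 9 empty → index 9.
Insert 12: h=12, slot 12 empty → index 12.
Table: [117, 44, _, _, 863, 109, _, _, _, 867, 616, 941, 12]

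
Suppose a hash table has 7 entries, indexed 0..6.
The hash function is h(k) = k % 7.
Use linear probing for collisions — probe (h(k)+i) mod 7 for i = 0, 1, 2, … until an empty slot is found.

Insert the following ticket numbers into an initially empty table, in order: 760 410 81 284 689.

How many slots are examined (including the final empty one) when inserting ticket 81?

3

760 hashes to 4; slot 4 is free → place at 4.
410 hashes to 4; 4 taken → place at 5.
81 hashes to 4; 4,5 taken → place at 6.
284 hashes to 4; 4,5,6 taken → place at 0.
689 hashes to 3; slot 3 is free → place at 3.
Table: [284, —, —, 689, 760, 410, 81]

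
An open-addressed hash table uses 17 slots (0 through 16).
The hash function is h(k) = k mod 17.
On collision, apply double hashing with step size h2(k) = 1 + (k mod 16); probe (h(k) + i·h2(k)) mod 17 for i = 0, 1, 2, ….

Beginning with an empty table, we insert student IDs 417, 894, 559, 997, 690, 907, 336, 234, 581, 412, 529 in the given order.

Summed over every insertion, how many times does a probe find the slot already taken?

417: h=9 => slot 9
894: h=10 => slot 10
559: h=15 => slot 15
997: h=11 => slot 11
690: h=10, h2=3, probe 10,13 => slot 13
907: h=6 => slot 6
336: h=13, h2=1, probe 13,14 => slot 14
234: h=13, h2=11, probe 13,7 => slot 7
581: h=3 => slot 3
412: h=4 => slot 4
529: h=2 => slot 2
Table: [_, _, 529, 581, 412, _, 907, 234, _, 417, 894, 997, _, 690, 336, 559, _]

3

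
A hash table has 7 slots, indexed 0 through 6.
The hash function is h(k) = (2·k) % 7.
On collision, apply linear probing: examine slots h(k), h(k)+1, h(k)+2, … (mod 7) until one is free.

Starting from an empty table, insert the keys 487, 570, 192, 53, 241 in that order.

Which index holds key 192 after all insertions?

0

Insert 487: h=1, slot 1 empty → index 1.
Insert 570: h=6, slot 6 empty → index 6.
Insert 192: h=6, slot 6 occupied → index 0.
Insert 53: h=1, slot 1 occupied → index 2.
Insert 241: h=6, slots 6,0,1,2 occupied → index 3.
Table: [192, 487, 53, 241, ∅, ∅, 570]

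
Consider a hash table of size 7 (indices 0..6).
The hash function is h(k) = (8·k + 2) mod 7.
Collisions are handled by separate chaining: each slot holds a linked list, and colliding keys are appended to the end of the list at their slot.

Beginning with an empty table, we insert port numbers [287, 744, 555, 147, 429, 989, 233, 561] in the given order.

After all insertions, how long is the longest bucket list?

287 -> bucket 2
744 -> bucket 4
555 -> bucket 4 (collision)
147 -> bucket 2 (collision)
429 -> bucket 4 (collision)
989 -> bucket 4 (collision)
233 -> bucket 4 (collision)
561 -> bucket 3
Final buckets:
0: ∅
1: ∅
2: 287 -> 147
3: 561
4: 744 -> 555 -> 429 -> 989 -> 233
5: ∅
6: ∅

5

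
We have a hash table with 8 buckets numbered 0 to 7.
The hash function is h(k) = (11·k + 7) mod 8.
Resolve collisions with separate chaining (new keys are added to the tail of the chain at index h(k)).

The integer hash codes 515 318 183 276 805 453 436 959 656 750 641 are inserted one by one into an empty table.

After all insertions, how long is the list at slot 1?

2

515 → bucket 0
318 → bucket 1
183 → bucket 4
276 → bucket 3
805 → bucket 6
453 → bucket 6 (collision)
436 → bucket 3 (collision)
959 → bucket 4 (collision)
656 → bucket 7
750 → bucket 1 (collision)
641 → bucket 2
Final buckets:
0: 515
1: 318 -> 750
2: 641
3: 276 -> 436
4: 183 -> 959
5: —
6: 805 -> 453
7: 656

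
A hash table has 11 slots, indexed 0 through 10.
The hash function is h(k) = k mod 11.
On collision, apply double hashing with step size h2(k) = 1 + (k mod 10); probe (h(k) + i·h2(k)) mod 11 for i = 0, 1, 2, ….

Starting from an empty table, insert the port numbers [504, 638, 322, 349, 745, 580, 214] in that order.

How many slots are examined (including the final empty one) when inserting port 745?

4

504 hashes to 9; slot 9 is free -> place at 9.
638 hashes to 0; slot 0 is free -> place at 0.
322 hashes to 3; slot 3 is free -> place at 3.
349 hashes to 8; slot 8 is free -> place at 8.
745 hashes to 8, h2=6; 8,3,9 taken -> place at 4.
580 hashes to 8, h2=1; 8,9 taken -> place at 10.
214 hashes to 5; slot 5 is free -> place at 5.
Table: [638, ., ., 322, 745, 214, ., ., 349, 504, 580]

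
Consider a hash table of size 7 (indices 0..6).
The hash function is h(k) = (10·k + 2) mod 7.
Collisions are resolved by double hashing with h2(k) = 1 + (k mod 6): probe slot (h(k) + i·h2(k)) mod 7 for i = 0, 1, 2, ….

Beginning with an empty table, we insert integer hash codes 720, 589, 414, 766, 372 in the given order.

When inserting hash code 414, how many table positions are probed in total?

720: h=6 -> slot 6
589: h=5 -> slot 5
414: h=5, h2=1, probe 5,6,0 -> slot 0
766: h=4 -> slot 4
372: h=5, h2=1, probe 5,6,0,1 -> slot 1
Table: [414, 372, _, _, 766, 589, 720]

3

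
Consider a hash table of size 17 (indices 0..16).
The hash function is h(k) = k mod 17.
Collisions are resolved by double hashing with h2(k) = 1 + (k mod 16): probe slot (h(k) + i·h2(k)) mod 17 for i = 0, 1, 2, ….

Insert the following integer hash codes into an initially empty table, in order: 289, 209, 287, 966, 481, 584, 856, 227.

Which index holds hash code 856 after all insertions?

289 hashes to 0; slot 0 is free -> place at 0.
209 hashes to 5; slot 5 is free -> place at 5.
287 hashes to 15; slot 15 is free -> place at 15.
966 hashes to 14; slot 14 is free -> place at 14.
481 hashes to 5, h2=2; 5 taken -> place at 7.
584 hashes to 6; slot 6 is free -> place at 6.
856 hashes to 6, h2=9; 6,15,7 taken -> place at 16.
227 hashes to 6, h2=4; 6 taken -> place at 10.
Table: [289, —, —, —, —, 209, 584, 481, —, —, 227, —, —, —, 966, 287, 856]

16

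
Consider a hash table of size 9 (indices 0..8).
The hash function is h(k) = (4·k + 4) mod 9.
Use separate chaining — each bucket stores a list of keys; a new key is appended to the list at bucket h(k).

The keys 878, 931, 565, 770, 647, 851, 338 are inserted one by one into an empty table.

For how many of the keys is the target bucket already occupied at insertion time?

3

Insert 878: h=6, bucket 6 empty -> new chain.
Insert 931: h=2, bucket 2 empty -> new chain.
Insert 565: h=5, bucket 5 empty -> new chain.
Insert 770: h=6, bucket 6 nonempty -> append to chain.
Insert 647: h=0, bucket 0 empty -> new chain.
Insert 851: h=6, bucket 6 nonempty -> append to chain.
Insert 338: h=6, bucket 6 nonempty -> append to chain.
Final buckets:
0: 647
1: -
2: 931
3: -
4: -
5: 565
6: 878 -> 770 -> 851 -> 338
7: -
8: -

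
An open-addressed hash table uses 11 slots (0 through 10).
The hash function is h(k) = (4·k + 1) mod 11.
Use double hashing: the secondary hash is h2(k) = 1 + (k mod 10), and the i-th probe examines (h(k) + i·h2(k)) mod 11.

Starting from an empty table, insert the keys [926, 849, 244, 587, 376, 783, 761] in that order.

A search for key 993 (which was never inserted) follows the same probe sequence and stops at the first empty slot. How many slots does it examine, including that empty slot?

3

Insert 926: h=9, slot 9 empty -> index 9.
Insert 849: h=9, h2=10, slot 9 occupied -> index 8.
Insert 244: h=9, h2=5, slot 9 occupied -> index 3.
Insert 587: h=6, slot 6 empty -> index 6.
Insert 376: h=9, h2=7, slot 9 occupied -> index 5.
Insert 783: h=9, h2=4, slot 9 occupied -> index 2.
Insert 761: h=9, h2=2, slot 9 occupied -> index 0.
Table: [761, -, 783, 244, -, 376, 587, -, 849, 926, -]
Lookup 993: h=2, h2=4, probe 2,6,10 → slot 10 empty, not found.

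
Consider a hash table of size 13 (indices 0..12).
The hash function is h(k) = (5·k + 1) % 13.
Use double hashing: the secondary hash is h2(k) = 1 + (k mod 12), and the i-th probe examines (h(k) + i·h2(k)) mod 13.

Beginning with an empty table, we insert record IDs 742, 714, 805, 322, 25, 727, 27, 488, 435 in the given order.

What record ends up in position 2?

488

742 hashes to 6; slot 6 is free => place at 6.
714 hashes to 9; slot 9 is free => place at 9.
805 hashes to 9, h2=2; 9 taken => place at 11.
322 hashes to 12; slot 12 is free => place at 12.
25 hashes to 9, h2=2; 9,11 taken => place at 0.
727 hashes to 9, h2=8; 9 taken => place at 4.
27 hashes to 6, h2=4; 6 taken => place at 10.
488 hashes to 10, h2=9; 10,6 taken => place at 2.
435 hashes to 5; slot 5 is free => place at 5.
Table: [25, —, 488, —, 727, 435, 742, —, —, 714, 27, 805, 322]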